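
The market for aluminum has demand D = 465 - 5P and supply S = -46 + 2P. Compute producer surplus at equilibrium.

Producer surplus = 2500

Equilibrium: 465 - 5P = -46 + 2P gives P* = 73, Q* = 100.
Supply starts at P = 23 (where S = 0).
PS = ½(73 − 23)(100) = 2500.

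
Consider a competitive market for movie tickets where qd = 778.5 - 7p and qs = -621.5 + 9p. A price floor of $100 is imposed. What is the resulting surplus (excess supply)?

Equilibrium price would be p* = 87.5, so the floor at 100 binds.
At p = 100: qd = 78.5, qs = 278.5.
Surplus = 278.5 − 78.5 = 200.

Surplus = 200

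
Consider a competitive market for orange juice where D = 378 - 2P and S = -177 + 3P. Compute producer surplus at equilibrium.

Producer surplus = 4056

Equilibrium: 378 - 2P = -177 + 3P gives P* = 111, Q* = 156.
Supply starts at P = 59 (where S = 0).
PS = ½(111 − 59)(156) = 4056.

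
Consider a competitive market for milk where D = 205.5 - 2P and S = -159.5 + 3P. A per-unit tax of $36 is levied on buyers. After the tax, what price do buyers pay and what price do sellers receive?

Buyers pay $94.6, sellers receive $58.6

Pre-tax equilibrium: P* = 73, Q* = 59.5.
Tax on buyers shifts demand to D = 205.5 − 2(P + 36) = 133.5 - 2P.
133.5 - 2P = -159.5 + 3P gives seller price Ps = 58.6; buyers pay Pb = 58.6 + 36 = 94.6.
New quantity: Q = 205.5 − 2(94.6) = 16.3.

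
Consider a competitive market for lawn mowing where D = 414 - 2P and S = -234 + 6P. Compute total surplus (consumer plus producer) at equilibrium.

Equilibrium: 414 - 2P = -234 + 6P gives P* = 81, Q* = 252.
Demand choke price: P = 207; supply starts at P = 39.
CS = ½(207 − 81)(252) = 15876; PS = ½(81 − 39)(252) = 5292.

Total surplus = 21168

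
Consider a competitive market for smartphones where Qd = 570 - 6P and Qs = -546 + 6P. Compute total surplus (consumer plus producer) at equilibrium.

Equilibrium: 570 - 6P = -546 + 6P gives P* = 93, Q* = 12.
Demand choke price: P = 95; supply starts at P = 91.
CS = ½(95 − 93)(12) = 12; PS = ½(93 − 91)(12) = 12.

Total surplus = 24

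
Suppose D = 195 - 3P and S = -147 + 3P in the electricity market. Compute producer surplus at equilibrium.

Producer surplus = 96

Equilibrium: 195 - 3P = -147 + 3P gives P* = 57, Q* = 24.
Supply starts at P = 49 (where S = 0).
PS = ½(57 − 49)(24) = 96.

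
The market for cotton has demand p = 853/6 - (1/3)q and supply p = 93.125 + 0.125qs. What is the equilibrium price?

p* = 106.5

Set the two price expressions equal: 853/6 - (1/3)q = 93.125 + 0.125q.
1177/24 = (11/24)q, so q* = 107.
p* = 853/6 − (1/3)(107) = 106.5.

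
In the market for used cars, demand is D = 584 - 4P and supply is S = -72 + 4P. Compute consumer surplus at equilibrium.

Consumer surplus = 8192

Equilibrium: 584 - 4P = -72 + 4P gives P* = 82, Q* = 256.
Demand choke price (D = 0): P = 146.
CS = ½(146 − 82)(256) = 8192.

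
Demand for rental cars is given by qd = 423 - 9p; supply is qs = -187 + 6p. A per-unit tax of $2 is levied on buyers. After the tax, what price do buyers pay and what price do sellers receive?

Pre-tax equilibrium: p* = 122/3, q* = 57.
Tax on buyers shifts demand to qd = 423 − 9(p + 2) = 405 - 9p.
405 - 9p = -187 + 6p gives seller price ps = 592/15; buyers pay pb = 592/15 + 2 = 622/15.
New quantity: q = 423 − 9(622/15) = 49.8.

Buyers pay 622/15, sellers receive 592/15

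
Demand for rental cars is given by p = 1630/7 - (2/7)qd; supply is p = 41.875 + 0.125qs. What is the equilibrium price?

p* = 100

Set the two price expressions equal: 1630/7 - (2/7)q = 41.875 + 0.125q.
10695/56 = (23/56)q, so q* = 465.
p* = 1630/7 − (2/7)(465) = 100.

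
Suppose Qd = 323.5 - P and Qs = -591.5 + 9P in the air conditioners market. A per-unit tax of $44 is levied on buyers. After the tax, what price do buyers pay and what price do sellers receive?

Buyers pay $131.1, sellers receive $87.1

Pre-tax equilibrium: P* = 91.5, Q* = 232.
Tax on buyers shifts demand to Qd = 323.5 − 1(P + 44) = 279.5 - P.
279.5 - P = -591.5 + 9P gives seller price Ps = 87.1; buyers pay Pb = 87.1 + 44 = 131.1.
New quantity: Q = 323.5 − 1(131.1) = 192.4.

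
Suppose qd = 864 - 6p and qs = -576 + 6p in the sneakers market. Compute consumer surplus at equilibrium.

Consumer surplus = 1728

Equilibrium: 864 - 6p = -576 + 6p gives p* = 120, q* = 144.
Demand choke price (qd = 0): p = 144.
CS = ½(144 − 120)(144) = 1728.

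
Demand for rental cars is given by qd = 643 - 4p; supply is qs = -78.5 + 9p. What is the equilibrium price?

p* = 55.5

Set qd = qs: 643 - 4p = -78.5 + 9p.
721.5 = 13p, so p* = 55.5.
q* = 643 − 4(55.5) = 421.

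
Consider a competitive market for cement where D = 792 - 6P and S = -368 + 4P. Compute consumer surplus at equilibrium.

Equilibrium: 792 - 6P = -368 + 4P gives P* = 116, Q* = 96.
Demand choke price (D = 0): P = 132.
CS = ½(132 − 116)(96) = 768.

Consumer surplus = 768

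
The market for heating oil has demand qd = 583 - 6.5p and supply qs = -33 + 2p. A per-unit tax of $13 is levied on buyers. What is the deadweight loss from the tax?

Pre-tax equilibrium: p* = 1232/17, q* = 1903/17.
Tax on buyers shifts demand to qd = 583 − 6.5(p + 13) = 498.5 - 6.5p.
498.5 - 6.5p = -33 + 2p gives seller price ps = 1063/17; buyers pay pb = 1063/17 + 13 = 1284/17.
New quantity: q = 583 − 6.5(1284/17) = 1565/17.
DWL = ½ × 13 × (1903/17 − 1565/17) = 2197/17.

Deadweight loss = 2197/17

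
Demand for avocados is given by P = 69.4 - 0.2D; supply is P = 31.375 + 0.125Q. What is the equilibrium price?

Set the two price expressions equal: 69.4 - 0.2Q = 31.375 + 0.125Q.
38.025 = 0.325Q, so Q* = 117.
P* = 69.4 − (0.2)(117) = 46.

P* = 46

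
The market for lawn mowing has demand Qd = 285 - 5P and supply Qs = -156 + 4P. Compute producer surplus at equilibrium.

Producer surplus = 200

Equilibrium: 285 - 5P = -156 + 4P gives P* = 49, Q* = 40.
Supply starts at P = 39 (where Qs = 0).
PS = ½(49 − 39)(40) = 200.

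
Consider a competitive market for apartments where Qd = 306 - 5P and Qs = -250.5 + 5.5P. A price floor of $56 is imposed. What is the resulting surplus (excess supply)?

Equilibrium price would be P* = 53, so the floor at 56 binds.
At P = 56: Qd = 26, Qs = 57.5.
Surplus = 57.5 − 26 = 31.5.

Surplus = 31.5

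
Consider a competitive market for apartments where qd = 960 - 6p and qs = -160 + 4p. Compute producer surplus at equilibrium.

Producer surplus = 10368

Equilibrium: 960 - 6p = -160 + 4p gives p* = 112, q* = 288.
Supply starts at p = 40 (where qs = 0).
PS = ½(112 − 40)(288) = 10368.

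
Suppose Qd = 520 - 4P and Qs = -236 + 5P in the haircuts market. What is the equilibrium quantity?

Q* = 184

Set Qd = Qs: 520 - 4P = -236 + 5P.
756 = 9P, so P* = 84.
Q* = 520 − 4(84) = 184.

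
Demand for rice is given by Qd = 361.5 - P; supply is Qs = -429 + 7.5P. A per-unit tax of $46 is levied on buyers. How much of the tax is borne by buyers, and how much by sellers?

Buyers bear 690/17, sellers bear 92/17

Pre-tax equilibrium: P* = 93, Q* = 268.5.
Tax on buyers shifts demand to Qd = 361.5 − 1(P + 46) = 315.5 - P.
315.5 - P = -429 + 7.5P gives seller price Ps = 1489/17; buyers pay Pb = 1489/17 + 46 = 2271/17.
New quantity: Q = 361.5 − 1(2271/17) = 7749/34.
Buyer burden = 2271/17 − 93 = 690/17; seller burden = 93 − 1489/17 = 92/17.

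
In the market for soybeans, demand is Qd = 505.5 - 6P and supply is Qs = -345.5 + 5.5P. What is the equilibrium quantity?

Set Qd = Qs: 505.5 - 6P = -345.5 + 5.5P.
851 = 11.5P, so P* = 74.
Q* = 505.5 − 6(74) = 61.5.

Q* = 61.5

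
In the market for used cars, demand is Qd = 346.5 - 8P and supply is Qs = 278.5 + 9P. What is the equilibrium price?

P* = 4

Set Qd = Qs: 346.5 - 8P = 278.5 + 9P.
68 = 17P, so P* = 4.
Q* = 346.5 − 8(4) = 314.5.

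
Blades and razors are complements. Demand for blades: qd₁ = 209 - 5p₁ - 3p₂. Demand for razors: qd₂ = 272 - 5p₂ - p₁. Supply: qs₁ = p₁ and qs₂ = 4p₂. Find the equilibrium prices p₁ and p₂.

Market 1: 209 - 5p₁ - 3p₂ = p₁ → 6p₁ + 3p₂ = 209.
Market 2: 9p₂ + p₁ = 272.
Eliminating p₂: 9×(1) − 3×(2) gives 51p₁ = 1065, so p₁ = 355/17.
Back-substitute into (2): p₂ = (272 − 1×355/17) / 9 = 1423/51.

p₁ = 355/17, p₂ = 1423/51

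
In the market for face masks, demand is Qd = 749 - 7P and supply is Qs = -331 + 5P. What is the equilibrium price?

P* = 90

Set Qd = Qs: 749 - 7P = -331 + 5P.
1080 = 12P, so P* = 90.
Q* = 749 − 7(90) = 119.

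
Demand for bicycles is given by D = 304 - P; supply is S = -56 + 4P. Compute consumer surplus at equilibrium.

Equilibrium: 304 - P = -56 + 4P gives P* = 72, Q* = 232.
Demand choke price (D = 0): P = 304.
CS = ½(304 − 72)(232) = 26912.

Consumer surplus = 26912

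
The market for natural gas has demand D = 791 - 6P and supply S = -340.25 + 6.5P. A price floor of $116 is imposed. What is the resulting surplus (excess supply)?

Surplus = 318.75

Equilibrium price would be P* = 90.5, so the floor at 116 binds.
At P = 116: D = 95, S = 413.75.
Surplus = 413.75 − 95 = 318.75.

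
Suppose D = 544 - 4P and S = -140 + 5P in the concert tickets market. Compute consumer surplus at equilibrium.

Equilibrium: 544 - 4P = -140 + 5P gives P* = 76, Q* = 240.
Demand choke price (D = 0): P = 136.
CS = ½(136 − 76)(240) = 7200.

Consumer surplus = 7200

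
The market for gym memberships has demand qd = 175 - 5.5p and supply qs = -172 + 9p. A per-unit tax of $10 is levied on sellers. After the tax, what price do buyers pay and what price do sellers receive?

Pre-tax equilibrium: p* = 694/29, q* = 1258/29.
Tax on sellers shifts supply to qs = -172 + 9(p − 10) = -262 + 9p.
175 - 5.5p = -262 + 9p gives buyer price pb = 874/29; sellers receive ps = 874/29 − 10 = 584/29.
New quantity: q = 175 − 5.5(874/29) = 268/29.

Buyers pay 874/29, sellers receive 584/29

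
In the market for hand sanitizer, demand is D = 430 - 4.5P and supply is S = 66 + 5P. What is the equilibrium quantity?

Set D = S: 430 - 4.5P = 66 + 5P.
364 = 9.5P, so P* = 728/19.
Q* = 430 − 4.5(728/19) = 4894/19.

Q* = 4894/19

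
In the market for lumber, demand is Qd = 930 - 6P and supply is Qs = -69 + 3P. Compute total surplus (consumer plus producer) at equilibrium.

Equilibrium: 930 - 6P = -69 + 3P gives P* = 111, Q* = 264.
Demand choke price: P = 155; supply starts at P = 23.
CS = ½(155 − 111)(264) = 5808; PS = ½(111 − 23)(264) = 11616.

Total surplus = 17424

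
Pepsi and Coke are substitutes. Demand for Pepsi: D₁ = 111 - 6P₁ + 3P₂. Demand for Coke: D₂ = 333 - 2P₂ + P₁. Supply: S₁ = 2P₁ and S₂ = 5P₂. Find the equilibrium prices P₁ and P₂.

Market 1: 111 - 6P₁ + 3P₂ = 2P₁ → 8P₁ - 3P₂ = 111.
Market 2: 7P₂ - P₁ = 333.
Eliminating P₂: 7×(1) + 3×(2) gives 53P₁ = 1776, so P₁ = 1776/53.
Back-substitute into (2): P₂ = (333 + 1×1776/53) / 7 = 2775/53.

P₁ = 1776/53, P₂ = 2775/53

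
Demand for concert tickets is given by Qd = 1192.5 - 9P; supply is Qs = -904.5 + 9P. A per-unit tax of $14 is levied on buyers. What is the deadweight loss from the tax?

Deadweight loss = 441

Pre-tax equilibrium: P* = 116.5, Q* = 144.
Tax on buyers shifts demand to Qd = 1192.5 − 9(P + 14) = 1066.5 - 9P.
1066.5 - 9P = -904.5 + 9P gives seller price Ps = 109.5; buyers pay Pb = 109.5 + 14 = 123.5.
New quantity: Q = 1192.5 − 9(123.5) = 81.
DWL = ½ × 14 × (144 − 81) = 441.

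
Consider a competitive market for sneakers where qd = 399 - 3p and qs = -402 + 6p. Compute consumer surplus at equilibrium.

Equilibrium: 399 - 3p = -402 + 6p gives p* = 89, q* = 132.
Demand choke price (qd = 0): p = 133.
CS = ½(133 − 89)(132) = 2904.

Consumer surplus = 2904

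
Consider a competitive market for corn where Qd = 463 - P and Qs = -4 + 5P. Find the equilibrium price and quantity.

P* = 467/6, Q* = 2311/6

Set Qd = Qs: 463 - P = -4 + 5P.
467 = 6P, so P* = 467/6.
Q* = 463 − 1(467/6) = 2311/6.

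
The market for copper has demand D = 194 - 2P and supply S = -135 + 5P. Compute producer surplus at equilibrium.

Equilibrium: 194 - 2P = -135 + 5P gives P* = 47, Q* = 100.
Supply starts at P = 27 (where S = 0).
PS = ½(47 − 27)(100) = 1000.

Producer surplus = 1000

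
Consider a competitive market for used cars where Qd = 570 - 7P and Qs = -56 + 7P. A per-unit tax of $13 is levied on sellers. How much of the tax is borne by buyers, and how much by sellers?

Buyers bear $6.5, sellers bear $6.5

Pre-tax equilibrium: P* = 313/7, Q* = 257.
Tax on sellers shifts supply to Qs = -56 + 7(P − 13) = -147 + 7P.
570 - 7P = -147 + 7P gives buyer price Pb = 717/14; sellers receive Ps = 717/14 − 13 = 535/14.
New quantity: Q = 570 − 7(717/14) = 211.5.
Buyer burden = 717/14 − 313/7 = 6.5; seller burden = 313/7 − 535/14 = 6.5.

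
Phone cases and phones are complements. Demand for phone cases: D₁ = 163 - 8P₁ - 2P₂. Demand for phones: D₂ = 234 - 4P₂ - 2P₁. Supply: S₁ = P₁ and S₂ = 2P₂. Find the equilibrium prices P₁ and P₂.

P₁ = 10.2, P₂ = 35.6

Market 1: 163 - 8P₁ - 2P₂ = P₁ → 9P₁ + 2P₂ = 163.
Market 2: 6P₂ + 2P₁ = 234.
Eliminating P₂: 6×(1) − 2×(2) gives 50P₁ = 510, so P₁ = 10.2.
Back-substitute into (2): P₂ = (234 − 2×10.2) / 6 = 35.6.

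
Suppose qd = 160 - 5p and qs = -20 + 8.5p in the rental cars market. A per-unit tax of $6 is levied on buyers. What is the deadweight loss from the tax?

Pre-tax equilibrium: p* = 40/3, q* = 280/3.
Tax on buyers shifts demand to qd = 160 − 5(p + 6) = 130 - 5p.
130 - 5p = -20 + 8.5p gives seller price ps = 100/9; buyers pay pb = 100/9 + 6 = 154/9.
New quantity: q = 160 − 5(154/9) = 670/9.
DWL = ½ × 6 × (280/3 − 670/9) = 170/3.

Deadweight loss = 170/3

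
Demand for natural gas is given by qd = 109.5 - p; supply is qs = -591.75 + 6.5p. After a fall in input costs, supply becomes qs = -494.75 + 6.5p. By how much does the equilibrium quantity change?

Original equilibrium: p* = 93.5, q* = 16.
New equilibrium: 109.5 - p = -494.75 + 6.5p, so 604.25 = 7.5p and p' = 2417/30; q' = 109.5 − 1(2417/30) = 434/15.
Change in quantity: 434/15 − 16 = 194/15.

Δq = 194/15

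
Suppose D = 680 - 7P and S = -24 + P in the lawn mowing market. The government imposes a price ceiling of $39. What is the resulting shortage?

Shortage = 392

Equilibrium price would be P* = 88, so the ceiling at 39 binds.
At P = 39: D = 680 − 7(39) = 407, S = -24 + 1(39) = 15.
Shortage = 407 − 15 = 392.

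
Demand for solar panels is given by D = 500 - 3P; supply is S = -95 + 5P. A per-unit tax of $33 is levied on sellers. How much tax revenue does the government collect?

Pre-tax equilibrium: P* = 74.375, Q* = 276.875.
Tax on sellers shifts supply to S = -95 + 5(P − 33) = -260 + 5P.
500 - 3P = -260 + 5P gives buyer price Pb = 95; sellers receive Ps = 95 − 33 = 62.
New quantity: Q = 500 − 3(95) = 215.
Revenue = 33 × 215 = 7095.

Tax revenue = 7095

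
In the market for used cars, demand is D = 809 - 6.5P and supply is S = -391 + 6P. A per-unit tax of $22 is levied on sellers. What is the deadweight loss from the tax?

Deadweight loss = 755.04

Pre-tax equilibrium: P* = 96, Q* = 185.
Tax on sellers shifts supply to S = -391 + 6(P − 22) = -523 + 6P.
809 - 6.5P = -523 + 6P gives buyer price Pb = 106.56; sellers receive Ps = 106.56 − 22 = 84.56.
New quantity: Q = 809 − 6.5(106.56) = 116.36.
DWL = ½ × 22 × (185 − 116.36) = 755.04.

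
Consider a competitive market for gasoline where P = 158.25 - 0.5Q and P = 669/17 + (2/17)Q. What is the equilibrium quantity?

Set the two price expressions equal: 158.25 - 0.5Q = 669/17 + (2/17)Q.
8085/68 = (21/34)Q, so Q* = 192.5.
P* = 158.25 − (0.5)(192.5) = 62.

Q* = 192.5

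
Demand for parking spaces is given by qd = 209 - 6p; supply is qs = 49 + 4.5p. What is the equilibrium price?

p* = 320/21

Set qd = qs: 209 - 6p = 49 + 4.5p.
160 = 10.5p, so p* = 320/21.
q* = 209 − 6(320/21) = 823/7.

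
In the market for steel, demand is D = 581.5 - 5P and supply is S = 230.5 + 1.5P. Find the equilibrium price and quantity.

Set D = S: 581.5 - 5P = 230.5 + 1.5P.
351 = 6.5P, so P* = 54.
Q* = 581.5 − 5(54) = 311.5.

P* = 54, Q* = 311.5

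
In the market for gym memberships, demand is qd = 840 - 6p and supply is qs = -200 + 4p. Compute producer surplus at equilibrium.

Equilibrium: 840 - 6p = -200 + 4p gives p* = 104, q* = 216.
Supply starts at p = 50 (where qs = 0).
PS = ½(104 − 50)(216) = 5832.

Producer surplus = 5832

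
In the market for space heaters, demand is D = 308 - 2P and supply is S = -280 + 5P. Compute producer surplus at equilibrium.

Producer surplus = 1960

Equilibrium: 308 - 2P = -280 + 5P gives P* = 84, Q* = 140.
Supply starts at P = 56 (where S = 0).
PS = ½(84 − 56)(140) = 1960.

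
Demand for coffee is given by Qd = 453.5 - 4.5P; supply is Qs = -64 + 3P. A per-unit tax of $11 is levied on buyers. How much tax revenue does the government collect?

Tax revenue = 1355.2

Pre-tax equilibrium: P* = 69, Q* = 143.
Tax on buyers shifts demand to Qd = 453.5 − 4.5(P + 11) = 404 - 4.5P.
404 - 4.5P = -64 + 3P gives seller price Ps = 62.4; buyers pay Pb = 62.4 + 11 = 73.4.
New quantity: Q = 453.5 − 4.5(73.4) = 123.2.
Revenue = 11 × 123.2 = 1355.2.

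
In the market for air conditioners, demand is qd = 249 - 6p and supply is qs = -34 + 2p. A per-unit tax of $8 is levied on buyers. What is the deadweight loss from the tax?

Deadweight loss = 48

Pre-tax equilibrium: p* = 35.375, q* = 36.75.
Tax on buyers shifts demand to qd = 249 − 6(p + 8) = 201 - 6p.
201 - 6p = -34 + 2p gives seller price ps = 29.375; buyers pay pb = 29.375 + 8 = 37.375.
New quantity: q = 249 − 6(37.375) = 24.75.
DWL = ½ × 8 × (36.75 − 24.75) = 48.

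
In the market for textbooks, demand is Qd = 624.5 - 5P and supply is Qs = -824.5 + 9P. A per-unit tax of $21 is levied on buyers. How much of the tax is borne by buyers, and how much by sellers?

Pre-tax equilibrium: P* = 103.5, Q* = 107.
Tax on buyers shifts demand to Qd = 624.5 − 5(P + 21) = 519.5 - 5P.
519.5 - 5P = -824.5 + 9P gives seller price Ps = 96; buyers pay Pb = 96 + 21 = 117.
New quantity: Q = 624.5 − 5(117) = 39.5.
Buyer burden = 117 − 103.5 = 13.5; seller burden = 103.5 − 96 = 7.5.

Buyers bear $13.5, sellers bear $7.5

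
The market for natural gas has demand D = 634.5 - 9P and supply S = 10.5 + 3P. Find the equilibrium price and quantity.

P* = 52, Q* = 166.5

Set D = S: 634.5 - 9P = 10.5 + 3P.
624 = 12P, so P* = 52.
Q* = 634.5 − 9(52) = 166.5.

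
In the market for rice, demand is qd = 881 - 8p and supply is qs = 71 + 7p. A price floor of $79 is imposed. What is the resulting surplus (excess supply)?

Surplus = 375

Equilibrium price would be p* = 54, so the floor at 79 binds.
At p = 79: qd = 249, qs = 624.
Surplus = 624 − 249 = 375.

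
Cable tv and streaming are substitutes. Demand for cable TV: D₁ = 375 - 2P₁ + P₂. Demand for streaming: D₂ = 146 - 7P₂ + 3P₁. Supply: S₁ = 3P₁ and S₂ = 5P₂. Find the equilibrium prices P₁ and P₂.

P₁ = 4646/57, P₂ = 1855/57

Market 1: 375 - 2P₁ + P₂ = 3P₁ → 5P₁ - P₂ = 375.
Market 2: 12P₂ - 3P₁ = 146.
Eliminating P₂: 12×(1) + 1×(2) gives 57P₁ = 4646, so P₁ = 4646/57.
Back-substitute into (2): P₂ = (146 + 3×4646/57) / 12 = 1855/57.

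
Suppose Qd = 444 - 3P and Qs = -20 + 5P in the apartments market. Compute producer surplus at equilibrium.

Producer surplus = 7290

Equilibrium: 444 - 3P = -20 + 5P gives P* = 58, Q* = 270.
Supply starts at P = 4 (where Qs = 0).
PS = ½(58 − 4)(270) = 7290.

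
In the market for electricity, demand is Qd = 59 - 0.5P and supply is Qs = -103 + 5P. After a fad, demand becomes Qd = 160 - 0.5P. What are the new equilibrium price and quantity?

P' = 526/11, Q' = 1497/11

Original equilibrium: P* = 324/11, Q* = 487/11.
New equilibrium: 160 - 0.5P = -103 + 5P, so 263 = 5.5P and P' = 526/11; Q' = 160 − 0.5(526/11) = 1497/11.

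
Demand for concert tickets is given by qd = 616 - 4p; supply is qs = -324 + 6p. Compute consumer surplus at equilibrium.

Consumer surplus = 7200

Equilibrium: 616 - 4p = -324 + 6p gives p* = 94, q* = 240.
Demand choke price (qd = 0): p = 154.
CS = ½(154 − 94)(240) = 7200.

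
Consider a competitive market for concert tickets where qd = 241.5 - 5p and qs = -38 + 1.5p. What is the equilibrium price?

Set qd = qs: 241.5 - 5p = -38 + 1.5p.
279.5 = 6.5p, so p* = 43.
q* = 241.5 − 5(43) = 26.5.

p* = 43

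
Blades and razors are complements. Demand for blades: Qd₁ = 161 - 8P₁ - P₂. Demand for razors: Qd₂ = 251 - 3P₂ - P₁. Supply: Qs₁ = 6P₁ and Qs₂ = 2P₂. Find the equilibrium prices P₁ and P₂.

P₁ = 554/69, P₂ = 3353/69

Market 1: 161 - 8P₁ - P₂ = 6P₁ → 14P₁ + P₂ = 161.
Market 2: 5P₂ + P₁ = 251.
Eliminating P₂: 5×(1) − 1×(2) gives 69P₁ = 554, so P₁ = 554/69.
Back-substitute into (2): P₂ = (251 − 1×554/69) / 5 = 3353/69.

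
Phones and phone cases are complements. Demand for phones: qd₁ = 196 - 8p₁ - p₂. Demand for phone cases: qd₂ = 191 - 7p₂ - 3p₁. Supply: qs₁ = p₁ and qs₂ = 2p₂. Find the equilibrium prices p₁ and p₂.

p₁ = 121/6, p₂ = 14.5

Market 1: 196 - 8p₁ - p₂ = p₁ → 9p₁ + p₂ = 196.
Market 2: 9p₂ + 3p₁ = 191.
Eliminating p₂: 9×(1) − 1×(2) gives 78p₁ = 1573, so p₁ = 121/6.
Back-substitute into (2): p₂ = (191 − 3×121/6) / 9 = 14.5.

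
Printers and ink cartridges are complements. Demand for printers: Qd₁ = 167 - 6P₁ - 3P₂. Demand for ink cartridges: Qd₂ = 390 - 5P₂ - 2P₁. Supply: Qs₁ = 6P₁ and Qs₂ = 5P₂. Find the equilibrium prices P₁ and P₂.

P₁ = 250/57, P₂ = 2173/57

Market 1: 167 - 6P₁ - 3P₂ = 6P₁ → 12P₁ + 3P₂ = 167.
Market 2: 10P₂ + 2P₁ = 390.
Eliminating P₂: 10×(1) − 3×(2) gives 114P₁ = 500, so P₁ = 250/57.
Back-substitute into (2): P₂ = (390 − 2×250/57) / 10 = 2173/57.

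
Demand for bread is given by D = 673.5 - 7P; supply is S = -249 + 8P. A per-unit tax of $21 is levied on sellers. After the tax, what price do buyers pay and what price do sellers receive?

Buyers pay $72.7, sellers receive $51.7

Pre-tax equilibrium: P* = 61.5, Q* = 243.
Tax on sellers shifts supply to S = -249 + 8(P − 21) = -417 + 8P.
673.5 - 7P = -417 + 8P gives buyer price Pb = 72.7; sellers receive Ps = 72.7 − 21 = 51.7.
New quantity: Q = 673.5 − 7(72.7) = 164.6.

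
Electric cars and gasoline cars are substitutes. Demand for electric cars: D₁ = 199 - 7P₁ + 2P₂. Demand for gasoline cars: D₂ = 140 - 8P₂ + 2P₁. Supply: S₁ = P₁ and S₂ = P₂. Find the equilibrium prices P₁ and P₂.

Market 1: 199 - 7P₁ + 2P₂ = P₁ → 8P₁ - 2P₂ = 199.
Market 2: 9P₂ - 2P₁ = 140.
Eliminating P₂: 9×(1) + 2×(2) gives 68P₁ = 2071, so P₁ = 2071/68.
Back-substitute into (2): P₂ = (140 + 2×2071/68) / 9 = 759/34.

P₁ = 2071/68, P₂ = 759/34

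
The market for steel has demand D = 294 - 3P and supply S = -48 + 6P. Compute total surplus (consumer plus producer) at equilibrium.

Total surplus = 8100

Equilibrium: 294 - 3P = -48 + 6P gives P* = 38, Q* = 180.
Demand choke price: P = 98; supply starts at P = 8.
CS = ½(98 − 38)(180) = 5400; PS = ½(38 − 8)(180) = 2700.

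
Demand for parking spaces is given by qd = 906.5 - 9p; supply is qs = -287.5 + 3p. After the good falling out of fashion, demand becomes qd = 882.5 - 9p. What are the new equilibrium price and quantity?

Original equilibrium: p* = 99.5, q* = 11.
New equilibrium: 882.5 - 9p = -287.5 + 3p, so 1170 = 12p and p' = 97.5; q' = 882.5 − 9(97.5) = 5.

p' = 97.5, q' = 5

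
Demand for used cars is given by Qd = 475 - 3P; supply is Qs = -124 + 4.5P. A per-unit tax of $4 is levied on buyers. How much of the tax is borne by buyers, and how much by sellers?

Buyers bear $2.4, sellers bear $1.6

Pre-tax equilibrium: P* = 1198/15, Q* = 235.4.
Tax on buyers shifts demand to Qd = 475 − 3(P + 4) = 463 - 3P.
463 - 3P = -124 + 4.5P gives seller price Ps = 1174/15; buyers pay Pb = 1174/15 + 4 = 1234/15.
New quantity: Q = 475 − 3(1234/15) = 228.2.
Buyer burden = 1234/15 − 1198/15 = 2.4; seller burden = 1198/15 − 1174/15 = 1.6.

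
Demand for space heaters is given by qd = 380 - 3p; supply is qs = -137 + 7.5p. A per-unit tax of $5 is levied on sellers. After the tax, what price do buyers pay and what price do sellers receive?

Pre-tax equilibrium: p* = 1034/21, q* = 1626/7.
Tax on sellers shifts supply to qs = -137 + 7.5(p − 5) = -174.5 + 7.5p.
380 - 3p = -174.5 + 7.5p gives buyer price pb = 1109/21; sellers receive ps = 1109/21 − 5 = 1004/21.
New quantity: q = 380 − 3(1109/21) = 1551/7.

Buyers pay 1109/21, sellers receive 1004/21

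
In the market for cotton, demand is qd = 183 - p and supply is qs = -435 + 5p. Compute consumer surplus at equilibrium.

Equilibrium: 183 - p = -435 + 5p gives p* = 103, q* = 80.
Demand choke price (qd = 0): p = 183.
CS = ½(183 − 103)(80) = 3200.

Consumer surplus = 3200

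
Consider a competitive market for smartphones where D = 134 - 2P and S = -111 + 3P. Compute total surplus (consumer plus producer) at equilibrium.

Equilibrium: 134 - 2P = -111 + 3P gives P* = 49, Q* = 36.
Demand choke price: P = 67; supply starts at P = 37.
CS = ½(67 − 49)(36) = 324; PS = ½(49 − 37)(36) = 216.

Total surplus = 540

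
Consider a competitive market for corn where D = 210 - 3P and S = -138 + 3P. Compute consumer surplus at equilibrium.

Equilibrium: 210 - 3P = -138 + 3P gives P* = 58, Q* = 36.
Demand choke price (D = 0): P = 70.
CS = ½(70 − 58)(36) = 216.

Consumer surplus = 216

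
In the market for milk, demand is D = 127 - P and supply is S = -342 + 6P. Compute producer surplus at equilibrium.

Equilibrium: 127 - P = -342 + 6P gives P* = 67, Q* = 60.
Supply starts at P = 57 (where S = 0).
PS = ½(67 − 57)(60) = 300.

Producer surplus = 300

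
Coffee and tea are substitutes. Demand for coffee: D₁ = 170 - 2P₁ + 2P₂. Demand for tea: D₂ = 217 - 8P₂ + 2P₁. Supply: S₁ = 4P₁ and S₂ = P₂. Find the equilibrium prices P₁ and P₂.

Market 1: 170 - 2P₁ + 2P₂ = 4P₁ → 6P₁ - 2P₂ = 170.
Market 2: 9P₂ - 2P₁ = 217.
Eliminating P₂: 9×(1) + 2×(2) gives 50P₁ = 1964, so P₁ = 39.28.
Back-substitute into (2): P₂ = (217 + 2×39.28) / 9 = 32.84.

P₁ = 39.28, P₂ = 32.84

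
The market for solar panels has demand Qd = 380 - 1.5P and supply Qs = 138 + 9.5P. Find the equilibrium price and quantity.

Set Qd = Qs: 380 - 1.5P = 138 + 9.5P.
242 = 11P, so P* = 22.
Q* = 380 − 1.5(22) = 347.

P* = 22, Q* = 347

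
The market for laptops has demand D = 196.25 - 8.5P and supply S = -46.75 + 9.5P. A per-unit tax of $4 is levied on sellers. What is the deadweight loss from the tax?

Deadweight loss = 323/9

Pre-tax equilibrium: P* = 13.5, Q* = 81.5.
Tax on sellers shifts supply to S = -46.75 + 9.5(P − 4) = -84.75 + 9.5P.
196.25 - 8.5P = -84.75 + 9.5P gives buyer price Pb = 281/18; sellers receive Ps = 281/18 − 4 = 209/18.
New quantity: Q = 196.25 − 8.5(281/18) = 572/9.
DWL = ½ × 4 × (81.5 − 572/9) = 323/9.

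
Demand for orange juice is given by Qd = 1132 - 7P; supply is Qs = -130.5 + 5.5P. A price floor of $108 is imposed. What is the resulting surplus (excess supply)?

Equilibrium price would be P* = 101, so the floor at 108 binds.
At P = 108: Qd = 376, Qs = 463.5.
Surplus = 463.5 − 376 = 87.5.

Surplus = 87.5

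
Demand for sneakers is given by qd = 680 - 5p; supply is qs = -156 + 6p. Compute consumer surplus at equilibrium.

Equilibrium: 680 - 5p = -156 + 6p gives p* = 76, q* = 300.
Demand choke price (qd = 0): p = 136.
CS = ½(136 − 76)(300) = 9000.

Consumer surplus = 9000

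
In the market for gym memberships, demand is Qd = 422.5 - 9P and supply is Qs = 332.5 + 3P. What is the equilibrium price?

Set Qd = Qs: 422.5 - 9P = 332.5 + 3P.
90 = 12P, so P* = 7.5.
Q* = 422.5 − 9(7.5) = 355.

P* = 7.5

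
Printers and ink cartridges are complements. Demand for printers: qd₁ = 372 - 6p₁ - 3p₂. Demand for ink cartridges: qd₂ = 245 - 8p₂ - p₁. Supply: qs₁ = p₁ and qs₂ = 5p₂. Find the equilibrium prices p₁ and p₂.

p₁ = 4101/88, p₂ = 1343/88

Market 1: 372 - 6p₁ - 3p₂ = p₁ → 7p₁ + 3p₂ = 372.
Market 2: 13p₂ + p₁ = 245.
Eliminating p₂: 13×(1) − 3×(2) gives 88p₁ = 4101, so p₁ = 4101/88.
Back-substitute into (2): p₂ = (245 − 1×4101/88) / 13 = 1343/88.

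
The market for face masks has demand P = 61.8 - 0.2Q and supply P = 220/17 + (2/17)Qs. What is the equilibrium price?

P* = 838/27

Set the two price expressions equal: 61.8 - 0.2Q = 220/17 + (2/17)Q.
4153/85 = (27/85)Q, so Q* = 4153/27.
P* = 61.8 − (0.2)(4153/27) = 838/27.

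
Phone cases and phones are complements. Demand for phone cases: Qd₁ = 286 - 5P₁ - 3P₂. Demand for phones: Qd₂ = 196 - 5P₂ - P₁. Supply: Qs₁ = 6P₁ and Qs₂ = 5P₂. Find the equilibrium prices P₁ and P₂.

P₁ = 2272/107, P₂ = 1870/107

Market 1: 286 - 5P₁ - 3P₂ = 6P₁ → 11P₁ + 3P₂ = 286.
Market 2: 10P₂ + P₁ = 196.
Eliminating P₂: 10×(1) − 3×(2) gives 107P₁ = 2272, so P₁ = 2272/107.
Back-substitute into (2): P₂ = (196 − 1×2272/107) / 10 = 1870/107.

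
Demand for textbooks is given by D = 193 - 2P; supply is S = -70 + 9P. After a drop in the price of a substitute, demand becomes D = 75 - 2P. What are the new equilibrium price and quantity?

Original equilibrium: P* = 263/11, Q* = 1597/11.
New equilibrium: 75 - 2P = -70 + 9P, so 145 = 11P and P' = 145/11; Q' = 75 − 2(145/11) = 535/11.

P' = 145/11, Q' = 535/11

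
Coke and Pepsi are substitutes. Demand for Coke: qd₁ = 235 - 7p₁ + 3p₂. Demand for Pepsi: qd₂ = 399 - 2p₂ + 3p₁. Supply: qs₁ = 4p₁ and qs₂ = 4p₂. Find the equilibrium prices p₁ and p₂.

p₁ = 869/19, p₂ = 1698/19

Market 1: 235 - 7p₁ + 3p₂ = 4p₁ → 11p₁ - 3p₂ = 235.
Market 2: 6p₂ - 3p₁ = 399.
Eliminating p₂: 6×(1) + 3×(2) gives 57p₁ = 2607, so p₁ = 869/19.
Back-substitute into (2): p₂ = (399 + 3×869/19) / 6 = 1698/19.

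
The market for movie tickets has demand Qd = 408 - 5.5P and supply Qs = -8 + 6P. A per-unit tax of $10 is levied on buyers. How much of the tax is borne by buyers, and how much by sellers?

Buyers bear 120/23, sellers bear 110/23

Pre-tax equilibrium: P* = 832/23, Q* = 4808/23.
Tax on buyers shifts demand to Qd = 408 − 5.5(P + 10) = 353 - 5.5P.
353 - 5.5P = -8 + 6P gives seller price Ps = 722/23; buyers pay Pb = 722/23 + 10 = 952/23.
New quantity: Q = 408 − 5.5(952/23) = 4148/23.
Buyer burden = 952/23 − 832/23 = 120/23; seller burden = 832/23 − 722/23 = 110/23.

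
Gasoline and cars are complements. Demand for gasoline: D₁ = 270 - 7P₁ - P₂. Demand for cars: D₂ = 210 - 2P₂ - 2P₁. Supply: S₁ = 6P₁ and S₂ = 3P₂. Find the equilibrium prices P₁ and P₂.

P₁ = 380/21, P₂ = 730/21

Market 1: 270 - 7P₁ - P₂ = 6P₁ → 13P₁ + P₂ = 270.
Market 2: 5P₂ + 2P₁ = 210.
Eliminating P₂: 5×(1) − 1×(2) gives 63P₁ = 1140, so P₁ = 380/21.
Back-substitute into (2): P₂ = (210 − 2×380/21) / 5 = 730/21.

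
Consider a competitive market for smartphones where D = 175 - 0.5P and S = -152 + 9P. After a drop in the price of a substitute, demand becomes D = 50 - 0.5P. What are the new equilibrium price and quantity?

P' = 404/19, Q' = 748/19

Original equilibrium: P* = 654/19, Q* = 2998/19.
New equilibrium: 50 - 0.5P = -152 + 9P, so 202 = 9.5P and P' = 404/19; Q' = 50 − 0.5(404/19) = 748/19.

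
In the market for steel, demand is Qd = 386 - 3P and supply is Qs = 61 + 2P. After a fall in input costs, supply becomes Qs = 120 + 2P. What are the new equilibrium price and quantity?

P' = 53.2, Q' = 226.4

Original equilibrium: P* = 65, Q* = 191.
New equilibrium: 386 - 3P = 120 + 2P, so 266 = 5P and P' = 53.2; Q' = 386 − 3(53.2) = 226.4.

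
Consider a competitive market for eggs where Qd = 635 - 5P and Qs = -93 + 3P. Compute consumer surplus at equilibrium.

Equilibrium: 635 - 5P = -93 + 3P gives P* = 91, Q* = 180.
Demand choke price (Qd = 0): P = 127.
CS = ½(127 − 91)(180) = 3240.

Consumer surplus = 3240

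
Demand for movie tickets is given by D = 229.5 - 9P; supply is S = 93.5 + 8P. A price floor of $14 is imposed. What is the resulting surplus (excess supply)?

Surplus = 102

Equilibrium price would be P* = 8, so the floor at 14 binds.
At P = 14: D = 103.5, S = 205.5.
Surplus = 205.5 − 103.5 = 102.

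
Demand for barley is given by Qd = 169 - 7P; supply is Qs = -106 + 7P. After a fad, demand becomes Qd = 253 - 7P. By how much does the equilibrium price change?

ΔP = 6

Original equilibrium: P* = 275/14, Q* = 31.5.
New equilibrium: 253 - 7P = -106 + 7P, so 359 = 14P and P' = 359/14; Q' = 253 − 7(359/14) = 73.5.
Change in price: 359/14 − 275/14 = 6.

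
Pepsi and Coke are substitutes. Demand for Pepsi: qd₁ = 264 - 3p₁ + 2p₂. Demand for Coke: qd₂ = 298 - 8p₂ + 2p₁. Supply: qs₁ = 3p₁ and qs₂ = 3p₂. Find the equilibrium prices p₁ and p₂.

p₁ = 1750/31, p₂ = 1158/31

Market 1: 264 - 3p₁ + 2p₂ = 3p₁ → 6p₁ - 2p₂ = 264.
Market 2: 11p₂ - 2p₁ = 298.
Eliminating p₂: 11×(1) + 2×(2) gives 62p₁ = 3500, so p₁ = 1750/31.
Back-substitute into (2): p₂ = (298 + 2×1750/31) / 11 = 1158/31.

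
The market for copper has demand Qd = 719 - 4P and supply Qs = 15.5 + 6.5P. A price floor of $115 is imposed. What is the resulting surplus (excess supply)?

Equilibrium price would be P* = 67, so the floor at 115 binds.
At P = 115: Qd = 259, Qs = 763.
Surplus = 763 − 259 = 504.

Surplus = 504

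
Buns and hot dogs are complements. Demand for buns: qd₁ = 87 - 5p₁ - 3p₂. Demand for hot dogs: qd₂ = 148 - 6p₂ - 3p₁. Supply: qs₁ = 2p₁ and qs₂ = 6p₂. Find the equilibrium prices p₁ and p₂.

p₁ = 8, p₂ = 31/3

Market 1: 87 - 5p₁ - 3p₂ = 2p₁ → 7p₁ + 3p₂ = 87.
Market 2: 12p₂ + 3p₁ = 148.
Eliminating p₂: 12×(1) − 3×(2) gives 75p₁ = 600, so p₁ = 8.
Back-substitute into (2): p₂ = (148 − 3×8) / 12 = 31/3.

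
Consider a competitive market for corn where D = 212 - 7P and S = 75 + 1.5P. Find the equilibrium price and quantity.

Set D = S: 212 - 7P = 75 + 1.5P.
137 = 8.5P, so P* = 274/17.
Q* = 212 − 7(274/17) = 1686/17.

P* = 274/17, Q* = 1686/17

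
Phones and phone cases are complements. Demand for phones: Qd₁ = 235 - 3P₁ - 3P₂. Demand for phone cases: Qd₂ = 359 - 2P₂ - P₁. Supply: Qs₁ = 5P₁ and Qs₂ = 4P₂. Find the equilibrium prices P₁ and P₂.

P₁ = 7.4, P₂ = 58.6

Market 1: 235 - 3P₁ - 3P₂ = 5P₁ → 8P₁ + 3P₂ = 235.
Market 2: 6P₂ + P₁ = 359.
Eliminating P₂: 6×(1) − 3×(2) gives 45P₁ = 333, so P₁ = 7.4.
Back-substitute into (2): P₂ = (359 − 1×7.4) / 6 = 58.6.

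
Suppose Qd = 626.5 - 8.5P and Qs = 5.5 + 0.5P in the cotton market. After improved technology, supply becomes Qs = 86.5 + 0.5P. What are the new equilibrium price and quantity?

P' = 60, Q' = 116.5

Original equilibrium: P* = 69, Q* = 40.
New equilibrium: 626.5 - 8.5P = 86.5 + 0.5P, so 540 = 9P and P' = 60; Q' = 626.5 − 8.5(60) = 116.5.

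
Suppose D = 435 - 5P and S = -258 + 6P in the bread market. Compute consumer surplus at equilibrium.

Equilibrium: 435 - 5P = -258 + 6P gives P* = 63, Q* = 120.
Demand choke price (D = 0): P = 87.
CS = ½(87 − 63)(120) = 1440.

Consumer surplus = 1440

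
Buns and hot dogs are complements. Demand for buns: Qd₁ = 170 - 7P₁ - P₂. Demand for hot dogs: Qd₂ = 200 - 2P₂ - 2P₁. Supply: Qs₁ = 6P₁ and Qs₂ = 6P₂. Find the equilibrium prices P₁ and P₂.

Market 1: 170 - 7P₁ - P₂ = 6P₁ → 13P₁ + P₂ = 170.
Market 2: 8P₂ + 2P₁ = 200.
Eliminating P₂: 8×(1) − 1×(2) gives 102P₁ = 1160, so P₁ = 580/51.
Back-substitute into (2): P₂ = (200 − 2×580/51) / 8 = 1130/51.

P₁ = 580/51, P₂ = 1130/51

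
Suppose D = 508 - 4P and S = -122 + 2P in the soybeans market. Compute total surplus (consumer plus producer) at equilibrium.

Total surplus = 2904

Equilibrium: 508 - 4P = -122 + 2P gives P* = 105, Q* = 88.
Demand choke price: P = 127; supply starts at P = 61.
CS = ½(127 − 105)(88) = 968; PS = ½(105 − 61)(88) = 1936.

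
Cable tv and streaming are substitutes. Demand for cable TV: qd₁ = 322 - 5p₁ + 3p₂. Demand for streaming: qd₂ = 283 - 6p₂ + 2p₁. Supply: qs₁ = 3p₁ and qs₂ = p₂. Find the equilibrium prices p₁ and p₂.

Market 1: 322 - 5p₁ + 3p₂ = 3p₁ → 8p₁ - 3p₂ = 322.
Market 2: 7p₂ - 2p₁ = 283.
Eliminating p₂: 7×(1) + 3×(2) gives 50p₁ = 3103, so p₁ = 62.06.
Back-substitute into (2): p₂ = (283 + 2×62.06) / 7 = 58.16.

p₁ = 62.06, p₂ = 58.16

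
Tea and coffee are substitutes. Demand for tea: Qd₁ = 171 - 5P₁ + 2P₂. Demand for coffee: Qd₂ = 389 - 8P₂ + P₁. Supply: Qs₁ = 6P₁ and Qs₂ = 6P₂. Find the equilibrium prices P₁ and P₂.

P₁ = 793/38, P₂ = 2225/76

Market 1: 171 - 5P₁ + 2P₂ = 6P₁ → 11P₁ - 2P₂ = 171.
Market 2: 14P₂ - P₁ = 389.
Eliminating P₂: 14×(1) + 2×(2) gives 152P₁ = 3172, so P₁ = 793/38.
Back-substitute into (2): P₂ = (389 + 1×793/38) / 14 = 2225/76.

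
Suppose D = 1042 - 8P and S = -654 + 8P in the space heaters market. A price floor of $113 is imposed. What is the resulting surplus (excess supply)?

Surplus = 112

Equilibrium price would be P* = 106, so the floor at 113 binds.
At P = 113: D = 138, S = 250.
Surplus = 250 − 138 = 112.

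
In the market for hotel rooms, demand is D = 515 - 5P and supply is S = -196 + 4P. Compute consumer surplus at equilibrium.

Equilibrium: 515 - 5P = -196 + 4P gives P* = 79, Q* = 120.
Demand choke price (D = 0): P = 103.
CS = ½(103 − 79)(120) = 1440.

Consumer surplus = 1440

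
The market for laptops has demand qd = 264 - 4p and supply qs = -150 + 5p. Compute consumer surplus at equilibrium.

Equilibrium: 264 - 4p = -150 + 5p gives p* = 46, q* = 80.
Demand choke price (qd = 0): p = 66.
CS = ½(66 − 46)(80) = 800.

Consumer surplus = 800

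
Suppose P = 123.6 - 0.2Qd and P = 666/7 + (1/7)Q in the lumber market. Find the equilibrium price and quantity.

Set the two price expressions equal: 123.6 - 0.2Q = 666/7 + (1/7)Q.
996/35 = (12/35)Q, so Q* = 83.
P* = 123.6 − (0.2)(83) = 107.

P* = 107, Q* = 83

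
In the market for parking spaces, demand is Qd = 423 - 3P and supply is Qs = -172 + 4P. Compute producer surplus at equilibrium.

Producer surplus = 3528

Equilibrium: 423 - 3P = -172 + 4P gives P* = 85, Q* = 168.
Supply starts at P = 43 (where Qs = 0).
PS = ½(85 − 43)(168) = 3528.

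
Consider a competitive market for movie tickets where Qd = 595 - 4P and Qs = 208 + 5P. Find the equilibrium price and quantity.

Set Qd = Qs: 595 - 4P = 208 + 5P.
387 = 9P, so P* = 43.
Q* = 595 − 4(43) = 423.

P* = 43, Q* = 423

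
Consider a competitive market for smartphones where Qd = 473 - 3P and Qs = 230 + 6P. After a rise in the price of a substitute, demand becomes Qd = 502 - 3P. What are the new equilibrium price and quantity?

P' = 272/9, Q' = 1234/3

Original equilibrium: P* = 27, Q* = 392.
New equilibrium: 502 - 3P = 230 + 6P, so 272 = 9P and P' = 272/9; Q' = 502 − 3(272/9) = 1234/3.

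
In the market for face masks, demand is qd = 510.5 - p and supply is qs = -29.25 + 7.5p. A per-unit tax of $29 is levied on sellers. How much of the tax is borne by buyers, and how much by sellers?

Pre-tax equilibrium: p* = 63.5, q* = 447.
Tax on sellers shifts supply to qs = -29.25 + 7.5(p − 29) = -246.75 + 7.5p.
510.5 - p = -246.75 + 7.5p gives buyer price pb = 3029/34; sellers receive ps = 3029/34 − 29 = 2043/34.
New quantity: q = 510.5 − 1(3029/34) = 7164/17.
Buyer burden = 3029/34 − 63.5 = 435/17; seller burden = 63.5 − 2043/34 = 58/17.

Buyers bear 435/17, sellers bear 58/17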